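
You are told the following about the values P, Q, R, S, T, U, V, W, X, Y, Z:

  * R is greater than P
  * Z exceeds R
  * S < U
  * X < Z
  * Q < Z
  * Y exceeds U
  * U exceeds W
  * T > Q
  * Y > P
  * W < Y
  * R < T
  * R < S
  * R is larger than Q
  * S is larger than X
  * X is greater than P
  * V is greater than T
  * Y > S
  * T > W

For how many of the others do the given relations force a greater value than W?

4

The elements the relations force above W are T, U, V, Y — no chain reaches any other.
That is 4.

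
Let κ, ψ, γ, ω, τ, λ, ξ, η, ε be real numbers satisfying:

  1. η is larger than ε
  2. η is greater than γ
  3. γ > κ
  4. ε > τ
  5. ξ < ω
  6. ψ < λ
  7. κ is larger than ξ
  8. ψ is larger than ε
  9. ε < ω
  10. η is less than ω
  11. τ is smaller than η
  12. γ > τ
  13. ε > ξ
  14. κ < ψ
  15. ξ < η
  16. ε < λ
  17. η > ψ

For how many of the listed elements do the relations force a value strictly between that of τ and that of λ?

Chaining upward from τ reaches: ε, ψ, γ, η, ω.
Chaining downward from λ reaches: ξ, ε, κ, ψ.
Strictly between τ and λ are those in both lists: ε, ψ — 2 elements.

2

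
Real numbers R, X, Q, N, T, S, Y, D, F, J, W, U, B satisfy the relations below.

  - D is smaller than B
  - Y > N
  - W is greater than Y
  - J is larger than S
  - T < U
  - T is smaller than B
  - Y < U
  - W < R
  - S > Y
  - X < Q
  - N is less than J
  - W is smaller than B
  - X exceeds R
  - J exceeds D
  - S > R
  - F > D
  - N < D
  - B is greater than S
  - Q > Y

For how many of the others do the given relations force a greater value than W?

Directly above W: R, B.
One step further: S, X (4 so far).
One step further: J, Q (6 so far).
Nothing else is reachable above W; 6 in all.

6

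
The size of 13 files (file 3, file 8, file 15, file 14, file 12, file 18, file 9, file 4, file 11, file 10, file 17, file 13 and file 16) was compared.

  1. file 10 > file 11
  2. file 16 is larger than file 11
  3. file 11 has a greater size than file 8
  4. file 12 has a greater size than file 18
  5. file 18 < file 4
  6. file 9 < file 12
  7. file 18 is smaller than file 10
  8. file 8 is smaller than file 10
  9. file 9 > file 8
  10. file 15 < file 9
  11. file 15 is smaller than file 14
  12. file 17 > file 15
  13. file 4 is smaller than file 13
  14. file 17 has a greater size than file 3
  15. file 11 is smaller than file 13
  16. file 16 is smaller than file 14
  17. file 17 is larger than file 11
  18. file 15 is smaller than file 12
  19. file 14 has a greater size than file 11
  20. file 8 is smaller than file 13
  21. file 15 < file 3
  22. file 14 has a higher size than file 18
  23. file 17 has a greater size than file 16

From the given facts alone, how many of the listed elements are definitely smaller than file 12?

The elements the relations force below file 12 are file 8, file 18, file 15, file 9 — no chain reaches any other.
That is 4.

4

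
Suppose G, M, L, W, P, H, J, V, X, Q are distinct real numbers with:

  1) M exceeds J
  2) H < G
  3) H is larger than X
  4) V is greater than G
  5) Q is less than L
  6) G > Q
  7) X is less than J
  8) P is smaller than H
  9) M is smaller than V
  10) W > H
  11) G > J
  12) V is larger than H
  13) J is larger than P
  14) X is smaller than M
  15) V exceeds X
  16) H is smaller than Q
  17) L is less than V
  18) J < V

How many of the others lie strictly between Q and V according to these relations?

2

The relations place Q below V. An element lies strictly between them when it is forced above Q and also forced below V.
Above Q: {G, L}. Below V: {X, P, H, J, M, G, L}.
Intersection: {G, L} — 2.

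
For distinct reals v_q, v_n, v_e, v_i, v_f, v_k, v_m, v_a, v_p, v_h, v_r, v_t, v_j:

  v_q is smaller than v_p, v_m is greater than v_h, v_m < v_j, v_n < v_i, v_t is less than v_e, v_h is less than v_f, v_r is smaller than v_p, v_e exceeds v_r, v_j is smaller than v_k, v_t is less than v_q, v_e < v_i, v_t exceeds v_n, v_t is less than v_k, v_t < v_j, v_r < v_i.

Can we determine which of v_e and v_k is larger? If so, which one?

undetermined

Following every chain through v_e: above v_e we get v_i; below v_e we get v_n, v_t, v_r.
v_k is not reached, and no chain runs the other way from v_k to v_e.
So the given relations leave the order of v_e and v_k undetermined.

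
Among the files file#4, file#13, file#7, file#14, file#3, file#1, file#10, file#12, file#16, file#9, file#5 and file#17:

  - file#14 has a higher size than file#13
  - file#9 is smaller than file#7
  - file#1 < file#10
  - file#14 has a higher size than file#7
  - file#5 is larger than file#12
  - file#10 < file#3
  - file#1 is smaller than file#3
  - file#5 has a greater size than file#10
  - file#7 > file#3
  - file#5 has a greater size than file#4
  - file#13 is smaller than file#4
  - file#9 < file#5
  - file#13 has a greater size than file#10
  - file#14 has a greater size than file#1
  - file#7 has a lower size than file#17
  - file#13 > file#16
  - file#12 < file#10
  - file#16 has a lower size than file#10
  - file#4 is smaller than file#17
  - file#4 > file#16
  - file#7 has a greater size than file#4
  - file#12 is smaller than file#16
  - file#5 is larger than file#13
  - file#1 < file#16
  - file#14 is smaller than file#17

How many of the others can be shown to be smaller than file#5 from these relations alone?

7

The elements the relations force below file#5 are file#12, file#1, file#16, file#10, file#9, file#13, file#4 — no chain reaches any other.
That is 7.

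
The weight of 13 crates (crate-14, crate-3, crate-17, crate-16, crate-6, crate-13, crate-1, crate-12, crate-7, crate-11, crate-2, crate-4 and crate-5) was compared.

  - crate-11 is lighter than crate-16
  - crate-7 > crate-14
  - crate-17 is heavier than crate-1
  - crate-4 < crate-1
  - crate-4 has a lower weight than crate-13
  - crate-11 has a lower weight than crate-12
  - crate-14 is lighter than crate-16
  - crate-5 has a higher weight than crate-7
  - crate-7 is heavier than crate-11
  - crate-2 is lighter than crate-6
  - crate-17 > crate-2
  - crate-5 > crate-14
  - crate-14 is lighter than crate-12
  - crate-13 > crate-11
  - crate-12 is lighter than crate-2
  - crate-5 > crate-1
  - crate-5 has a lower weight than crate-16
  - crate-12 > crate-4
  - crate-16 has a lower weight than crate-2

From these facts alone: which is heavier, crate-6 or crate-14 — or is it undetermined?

crate-6

crate-14 < crate-7 and crate-7 < crate-5 give crate-14 < crate-5.
With crate-5 < crate-16: crate-14 < crate-7 < crate-5 < crate-16.
With crate-16 < crate-2: crate-14 < crate-7 < crate-5 < crate-16 < crate-2.
Then crate-2 < crate-6 extends the chain to crate-6.
So crate-6 is heavier.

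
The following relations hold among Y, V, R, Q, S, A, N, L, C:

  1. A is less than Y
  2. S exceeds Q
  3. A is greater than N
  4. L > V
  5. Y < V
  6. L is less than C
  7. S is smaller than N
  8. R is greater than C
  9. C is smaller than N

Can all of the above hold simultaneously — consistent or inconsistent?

We have C < N stated directly, yet also N < A < Y < V < L < C by chaining the others — so N < C. Contradiction.

inconsistent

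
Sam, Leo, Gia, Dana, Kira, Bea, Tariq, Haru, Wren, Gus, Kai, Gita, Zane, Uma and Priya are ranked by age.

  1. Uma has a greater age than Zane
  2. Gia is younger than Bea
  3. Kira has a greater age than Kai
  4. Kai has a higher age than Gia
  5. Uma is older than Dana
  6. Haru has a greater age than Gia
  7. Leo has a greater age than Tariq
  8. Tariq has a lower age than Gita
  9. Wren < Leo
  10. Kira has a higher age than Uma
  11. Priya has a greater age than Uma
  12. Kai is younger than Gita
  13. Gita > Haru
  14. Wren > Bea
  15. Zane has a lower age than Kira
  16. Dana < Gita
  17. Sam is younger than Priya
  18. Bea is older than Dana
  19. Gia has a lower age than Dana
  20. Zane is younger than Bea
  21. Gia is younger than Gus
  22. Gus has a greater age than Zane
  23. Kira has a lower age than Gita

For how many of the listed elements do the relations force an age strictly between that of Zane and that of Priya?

1

Chaining upward from Zane reaches: Uma, Bea, Wren, Leo, Kira, Gita, Gus.
Chaining downward from Priya reaches: Gia, Dana, Uma, Sam.
Strictly between Zane and Priya are those in both lists: Uma — 1 element.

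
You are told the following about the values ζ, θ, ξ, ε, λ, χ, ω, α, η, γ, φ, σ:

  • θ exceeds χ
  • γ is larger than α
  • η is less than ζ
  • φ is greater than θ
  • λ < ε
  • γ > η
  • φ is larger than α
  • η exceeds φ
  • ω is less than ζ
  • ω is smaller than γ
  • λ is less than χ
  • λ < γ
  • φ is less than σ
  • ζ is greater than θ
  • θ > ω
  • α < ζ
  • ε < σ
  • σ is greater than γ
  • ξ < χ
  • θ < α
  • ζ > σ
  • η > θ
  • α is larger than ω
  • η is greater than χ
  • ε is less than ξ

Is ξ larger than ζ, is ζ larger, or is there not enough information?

ζ

ξ < χ and χ < θ give ξ < θ.
Then θ < α extends the chain to α.
Then α < φ extends the chain to φ.
Then φ < η extends the chain to η.
Then η < γ extends the chain to γ.
Then γ < σ extends the chain to σ.
With σ < ζ: ξ < χ < θ < α < φ < η < γ < σ < ζ.
So ζ is larger.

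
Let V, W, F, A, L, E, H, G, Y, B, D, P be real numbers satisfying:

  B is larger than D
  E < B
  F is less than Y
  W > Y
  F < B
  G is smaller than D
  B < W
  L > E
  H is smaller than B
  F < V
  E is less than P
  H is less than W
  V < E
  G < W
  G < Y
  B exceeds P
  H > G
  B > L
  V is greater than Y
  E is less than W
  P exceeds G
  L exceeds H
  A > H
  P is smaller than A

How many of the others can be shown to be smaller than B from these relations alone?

Directly below B: F, D, E, P, H, L.
One step further: G, V (8 so far).
One step further: Y (9 so far).
Nothing else is reachable below B; 9 in all.

9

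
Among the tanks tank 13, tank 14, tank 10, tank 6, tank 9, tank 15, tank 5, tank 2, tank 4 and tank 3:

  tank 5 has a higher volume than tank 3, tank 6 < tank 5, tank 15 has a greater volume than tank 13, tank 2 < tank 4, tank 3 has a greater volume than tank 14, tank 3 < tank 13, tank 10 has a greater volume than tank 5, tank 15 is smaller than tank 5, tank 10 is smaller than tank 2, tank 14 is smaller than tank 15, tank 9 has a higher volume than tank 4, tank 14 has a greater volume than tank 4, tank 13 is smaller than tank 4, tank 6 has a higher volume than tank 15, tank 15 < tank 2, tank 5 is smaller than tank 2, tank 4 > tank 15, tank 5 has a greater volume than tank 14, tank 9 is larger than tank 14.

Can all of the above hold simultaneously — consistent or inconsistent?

We have tank 4 < tank 14 stated directly, yet also tank 14 < tank 3 < tank 13 < tank 15 < tank 6 < tank 5 < tank 10 < tank 2 < tank 4 by chaining the others — so tank 14 < tank 4. Contradiction.

inconsistent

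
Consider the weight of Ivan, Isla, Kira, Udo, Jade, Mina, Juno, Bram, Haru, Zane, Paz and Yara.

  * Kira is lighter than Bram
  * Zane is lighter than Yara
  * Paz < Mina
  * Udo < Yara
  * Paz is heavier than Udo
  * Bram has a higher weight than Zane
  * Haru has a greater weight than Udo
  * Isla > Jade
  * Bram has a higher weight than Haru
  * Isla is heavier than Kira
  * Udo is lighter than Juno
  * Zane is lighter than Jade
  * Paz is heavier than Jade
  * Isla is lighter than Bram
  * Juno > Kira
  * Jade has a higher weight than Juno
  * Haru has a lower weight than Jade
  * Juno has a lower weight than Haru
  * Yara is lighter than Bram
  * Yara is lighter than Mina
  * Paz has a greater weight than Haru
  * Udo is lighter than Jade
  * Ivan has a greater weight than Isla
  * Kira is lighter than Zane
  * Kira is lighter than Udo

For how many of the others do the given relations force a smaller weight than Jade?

5

Directly below Jade: Udo, Juno, Zane, Haru.
One step further: Kira (5 so far).
Nothing else is reachable below Jade; 5 in all.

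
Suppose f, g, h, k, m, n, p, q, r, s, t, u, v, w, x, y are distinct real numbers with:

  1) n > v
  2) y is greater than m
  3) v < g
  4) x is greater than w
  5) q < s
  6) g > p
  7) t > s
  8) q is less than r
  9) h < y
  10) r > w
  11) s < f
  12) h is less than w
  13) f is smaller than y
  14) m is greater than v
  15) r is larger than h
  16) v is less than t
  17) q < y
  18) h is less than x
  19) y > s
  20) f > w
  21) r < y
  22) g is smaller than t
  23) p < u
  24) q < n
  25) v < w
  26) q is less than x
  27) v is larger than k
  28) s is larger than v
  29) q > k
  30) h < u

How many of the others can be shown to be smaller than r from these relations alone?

5

From r the given relations immediately reach h, q, w.
From those, k, v — 5 in total.
Nothing else is reachable below r; 5 in all.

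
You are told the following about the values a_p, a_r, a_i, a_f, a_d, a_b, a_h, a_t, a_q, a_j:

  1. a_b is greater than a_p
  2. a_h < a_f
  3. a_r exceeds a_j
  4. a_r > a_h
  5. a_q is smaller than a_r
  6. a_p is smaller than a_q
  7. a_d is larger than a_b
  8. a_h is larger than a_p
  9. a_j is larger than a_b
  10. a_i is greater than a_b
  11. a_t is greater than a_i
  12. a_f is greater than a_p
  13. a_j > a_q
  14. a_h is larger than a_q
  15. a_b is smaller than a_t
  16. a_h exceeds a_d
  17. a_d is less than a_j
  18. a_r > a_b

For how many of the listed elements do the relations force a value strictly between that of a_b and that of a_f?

Chaining upward from a_b reaches: a_d, a_j, a_h, a_i, a_r, a_t.
Chaining downward from a_f reaches: a_p, a_q, a_d, a_h.
Strictly between a_b and a_f are those in both lists: a_d, a_h — 2 elements.

2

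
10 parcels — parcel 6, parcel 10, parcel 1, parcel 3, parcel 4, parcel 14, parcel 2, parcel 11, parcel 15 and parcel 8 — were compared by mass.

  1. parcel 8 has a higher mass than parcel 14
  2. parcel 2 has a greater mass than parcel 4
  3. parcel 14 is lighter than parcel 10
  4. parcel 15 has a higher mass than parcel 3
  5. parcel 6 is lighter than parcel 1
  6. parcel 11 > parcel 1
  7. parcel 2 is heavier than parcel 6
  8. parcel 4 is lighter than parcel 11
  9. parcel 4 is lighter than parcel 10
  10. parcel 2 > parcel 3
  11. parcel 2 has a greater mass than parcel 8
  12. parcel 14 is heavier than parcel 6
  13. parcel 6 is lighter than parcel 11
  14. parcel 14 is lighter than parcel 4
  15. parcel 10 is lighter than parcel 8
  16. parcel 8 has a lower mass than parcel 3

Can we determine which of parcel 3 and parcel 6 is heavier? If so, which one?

Link the given pairs in sequence: parcel 6 < parcel 14; parcel 14 < parcel 4; parcel 4 < parcel 10; parcel 10 < parcel 8; parcel 8 < parcel 3.
Chaining these gives parcel 6 < parcel 14 < parcel 4 < parcel 10 < parcel 8 < parcel 3.
So parcel 3 is heavier.

parcel 3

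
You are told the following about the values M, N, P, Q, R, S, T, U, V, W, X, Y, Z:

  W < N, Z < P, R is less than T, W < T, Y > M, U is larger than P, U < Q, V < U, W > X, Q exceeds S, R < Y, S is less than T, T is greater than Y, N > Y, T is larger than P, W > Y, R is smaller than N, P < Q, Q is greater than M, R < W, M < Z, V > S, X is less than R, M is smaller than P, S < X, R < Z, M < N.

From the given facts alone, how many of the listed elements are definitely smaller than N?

From N the given relations immediately reach R, M, Y, W.
From those, X — 5 in total.
From those, S — 6 in total.
No other element is forced below N by the given relations, so the count is 6.

6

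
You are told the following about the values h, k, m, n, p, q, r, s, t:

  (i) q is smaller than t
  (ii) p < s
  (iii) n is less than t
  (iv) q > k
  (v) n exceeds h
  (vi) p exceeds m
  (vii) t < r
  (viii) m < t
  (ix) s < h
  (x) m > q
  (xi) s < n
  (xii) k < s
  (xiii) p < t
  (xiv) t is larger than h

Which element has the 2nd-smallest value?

The consecutive relations fix a unique order: k < q < m < p < s < h < n < t < r.
The 2nd smallest is q.

q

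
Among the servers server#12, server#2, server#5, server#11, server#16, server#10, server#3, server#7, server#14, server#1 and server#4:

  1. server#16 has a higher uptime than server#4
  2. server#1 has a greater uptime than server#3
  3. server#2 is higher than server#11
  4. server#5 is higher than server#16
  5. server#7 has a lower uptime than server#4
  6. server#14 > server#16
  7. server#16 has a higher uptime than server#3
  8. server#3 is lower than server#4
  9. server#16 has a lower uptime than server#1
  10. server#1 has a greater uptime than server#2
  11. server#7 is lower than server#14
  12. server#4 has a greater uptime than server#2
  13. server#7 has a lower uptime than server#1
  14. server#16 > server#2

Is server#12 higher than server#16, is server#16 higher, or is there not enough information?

undetermined

Following every chain through server#12: nothing is chained to server#12.
server#16 is not reached, and no chain runs the other way from server#16 to server#12.
So the given relations leave the order of server#12 and server#16 undetermined.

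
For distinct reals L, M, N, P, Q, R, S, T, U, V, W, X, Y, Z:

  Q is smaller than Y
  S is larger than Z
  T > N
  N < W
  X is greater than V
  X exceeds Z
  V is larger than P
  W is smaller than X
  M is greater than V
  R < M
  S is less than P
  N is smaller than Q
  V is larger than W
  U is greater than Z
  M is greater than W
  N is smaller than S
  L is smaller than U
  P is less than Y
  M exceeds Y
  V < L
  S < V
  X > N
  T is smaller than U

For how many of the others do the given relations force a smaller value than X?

6

Directly below X: Z, N, W, V.
One step further: S, P (6 so far).
No other element is forced below X by the given relations, so the count is 6.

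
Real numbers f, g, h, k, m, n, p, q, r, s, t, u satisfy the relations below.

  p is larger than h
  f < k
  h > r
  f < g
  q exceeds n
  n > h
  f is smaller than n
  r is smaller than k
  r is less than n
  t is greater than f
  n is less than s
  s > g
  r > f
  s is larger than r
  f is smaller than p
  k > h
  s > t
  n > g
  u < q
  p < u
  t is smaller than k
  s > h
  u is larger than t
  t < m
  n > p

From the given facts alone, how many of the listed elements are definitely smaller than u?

From u the given relations immediately reach p, t.
From those, f, h — 4 in total.
From those, r — 5 in total.
No other element is forced below u by the given relations, so the count is 5.

5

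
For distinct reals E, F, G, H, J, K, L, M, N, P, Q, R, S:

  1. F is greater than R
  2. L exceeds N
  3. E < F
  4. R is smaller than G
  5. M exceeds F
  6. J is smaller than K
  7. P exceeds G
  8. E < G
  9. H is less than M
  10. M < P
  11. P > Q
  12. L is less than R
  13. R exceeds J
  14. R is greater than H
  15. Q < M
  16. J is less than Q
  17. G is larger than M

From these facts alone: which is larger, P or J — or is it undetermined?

J < R and R < F give J < F.
With F < M: J < R < F < M.
Then M < G extends the chain to G.
With G < P: J < R < F < M < G < P.
So P is larger.

P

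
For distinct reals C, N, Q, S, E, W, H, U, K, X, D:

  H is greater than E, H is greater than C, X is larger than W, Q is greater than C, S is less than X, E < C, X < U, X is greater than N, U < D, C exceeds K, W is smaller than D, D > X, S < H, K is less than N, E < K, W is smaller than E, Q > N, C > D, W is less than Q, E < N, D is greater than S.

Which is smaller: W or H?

W

W < E and E < N give W < N.
Then N < X extends the chain to X.
With X < U: W < E < N < X < U.
Then U < D extends the chain to D.
With D < C: W < E < N < X < U < D < C.
Then C < H extends the chain to H.
So W < H; W is the smaller of the two.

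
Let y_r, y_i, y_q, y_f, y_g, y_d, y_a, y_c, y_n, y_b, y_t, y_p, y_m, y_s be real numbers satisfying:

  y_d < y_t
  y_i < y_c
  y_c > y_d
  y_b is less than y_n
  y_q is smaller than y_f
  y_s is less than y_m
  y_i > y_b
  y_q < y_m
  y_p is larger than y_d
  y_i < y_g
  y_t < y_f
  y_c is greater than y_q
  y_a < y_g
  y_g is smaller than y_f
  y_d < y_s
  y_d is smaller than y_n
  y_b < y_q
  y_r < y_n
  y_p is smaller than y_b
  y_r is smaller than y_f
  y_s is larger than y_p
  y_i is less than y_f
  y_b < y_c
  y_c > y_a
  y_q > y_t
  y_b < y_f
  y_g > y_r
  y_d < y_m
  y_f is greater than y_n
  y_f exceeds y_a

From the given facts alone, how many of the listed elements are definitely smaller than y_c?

Directly below y_c: y_d, y_a, y_b, y_i, y_q.
One step further: y_p, y_t (7 so far).
Nothing else is reachable below y_c; 7 in all.

7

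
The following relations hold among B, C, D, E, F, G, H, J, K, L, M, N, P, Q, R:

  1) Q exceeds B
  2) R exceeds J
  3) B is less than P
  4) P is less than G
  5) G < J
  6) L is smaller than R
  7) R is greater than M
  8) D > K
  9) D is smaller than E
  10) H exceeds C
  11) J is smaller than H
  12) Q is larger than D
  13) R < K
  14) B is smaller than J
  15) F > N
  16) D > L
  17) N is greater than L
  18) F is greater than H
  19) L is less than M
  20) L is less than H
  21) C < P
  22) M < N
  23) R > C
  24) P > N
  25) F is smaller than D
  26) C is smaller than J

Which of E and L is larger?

E

L < M < N < P < G < J < H < F < D < E, by transitivity through M, N, P, G, J, H, F, D.
So L < E; E is the larger of the two.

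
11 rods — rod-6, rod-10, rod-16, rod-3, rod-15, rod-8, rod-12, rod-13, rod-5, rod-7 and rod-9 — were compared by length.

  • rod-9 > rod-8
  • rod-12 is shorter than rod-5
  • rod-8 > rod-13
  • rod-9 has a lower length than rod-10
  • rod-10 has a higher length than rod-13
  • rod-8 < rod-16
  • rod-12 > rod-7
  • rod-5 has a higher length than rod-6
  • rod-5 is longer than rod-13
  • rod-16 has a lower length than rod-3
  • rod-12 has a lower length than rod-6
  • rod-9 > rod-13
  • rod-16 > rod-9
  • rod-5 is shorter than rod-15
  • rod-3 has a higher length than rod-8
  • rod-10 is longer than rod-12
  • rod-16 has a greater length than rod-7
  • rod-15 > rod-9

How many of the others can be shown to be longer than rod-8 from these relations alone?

5

From rod-8 the given relations immediately reach rod-9, rod-16, rod-3.
From those, rod-10, rod-15 — 5 in total.
Nothing else is reachable above rod-8; 5 in all.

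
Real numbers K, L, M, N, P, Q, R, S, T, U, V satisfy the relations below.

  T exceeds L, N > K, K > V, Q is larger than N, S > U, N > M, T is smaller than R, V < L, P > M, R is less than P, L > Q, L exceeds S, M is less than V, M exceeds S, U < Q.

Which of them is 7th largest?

K

Chaining the given pairs: U < S < M < V < K < N < Q < L < T < R < P.
Counting 7 from the largest end gives K.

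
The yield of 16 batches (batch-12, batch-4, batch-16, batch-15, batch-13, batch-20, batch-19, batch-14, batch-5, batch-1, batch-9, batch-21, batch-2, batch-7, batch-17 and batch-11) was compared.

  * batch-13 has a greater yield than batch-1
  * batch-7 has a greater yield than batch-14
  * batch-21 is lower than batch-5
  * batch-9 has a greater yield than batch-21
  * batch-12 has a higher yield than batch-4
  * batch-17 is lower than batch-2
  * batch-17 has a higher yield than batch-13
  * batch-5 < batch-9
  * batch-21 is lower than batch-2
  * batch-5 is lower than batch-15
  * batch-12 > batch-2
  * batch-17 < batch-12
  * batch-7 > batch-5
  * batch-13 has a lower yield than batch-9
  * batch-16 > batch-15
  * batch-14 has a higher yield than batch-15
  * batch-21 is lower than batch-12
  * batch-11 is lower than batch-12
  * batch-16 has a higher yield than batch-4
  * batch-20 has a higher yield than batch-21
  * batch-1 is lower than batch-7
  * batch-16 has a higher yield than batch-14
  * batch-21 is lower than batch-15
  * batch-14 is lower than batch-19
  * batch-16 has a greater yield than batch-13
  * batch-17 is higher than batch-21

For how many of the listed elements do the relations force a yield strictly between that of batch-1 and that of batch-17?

Chaining upward from batch-1 reaches: batch-13, batch-9, batch-7, batch-16, batch-2, batch-12.
Chaining downward from batch-17 reaches: batch-21, batch-13.
Strictly between batch-1 and batch-17 are those in both lists: batch-13 — 1 element.

1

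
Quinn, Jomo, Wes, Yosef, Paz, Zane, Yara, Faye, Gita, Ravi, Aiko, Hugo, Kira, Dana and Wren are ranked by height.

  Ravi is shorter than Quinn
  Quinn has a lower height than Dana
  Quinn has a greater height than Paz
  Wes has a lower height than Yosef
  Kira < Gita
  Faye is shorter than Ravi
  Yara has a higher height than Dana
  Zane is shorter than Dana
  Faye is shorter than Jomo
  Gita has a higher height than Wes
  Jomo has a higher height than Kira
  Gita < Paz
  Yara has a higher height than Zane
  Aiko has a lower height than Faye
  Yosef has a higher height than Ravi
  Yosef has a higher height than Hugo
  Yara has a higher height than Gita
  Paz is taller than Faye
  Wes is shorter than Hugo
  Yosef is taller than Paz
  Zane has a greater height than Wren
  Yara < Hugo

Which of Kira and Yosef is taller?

Yosef

Kira < Gita and Gita < Paz give Kira < Paz.
With Paz < Quinn: Kira < Gita < Paz < Quinn.
Then Quinn < Dana extends the chain to Dana.
With Dana < Yara: Kira < Gita < Paz < Quinn < Dana < Yara.
Then Yara < Hugo extends the chain to Hugo.
Then Hugo < Yosef extends the chain to Yosef.
So Kira < Yosef; Yosef is the taller of the two.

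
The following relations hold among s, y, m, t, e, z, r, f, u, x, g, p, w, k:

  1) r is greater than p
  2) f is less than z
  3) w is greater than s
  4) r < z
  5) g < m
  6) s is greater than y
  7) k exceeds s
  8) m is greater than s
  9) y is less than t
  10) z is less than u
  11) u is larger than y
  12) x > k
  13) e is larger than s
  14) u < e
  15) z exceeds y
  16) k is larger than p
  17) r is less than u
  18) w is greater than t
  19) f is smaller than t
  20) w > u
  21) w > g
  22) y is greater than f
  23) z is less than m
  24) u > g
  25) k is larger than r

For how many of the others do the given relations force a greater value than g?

The elements the relations force above g are m, u, e, w — no chain reaches any other.
That is 4.

4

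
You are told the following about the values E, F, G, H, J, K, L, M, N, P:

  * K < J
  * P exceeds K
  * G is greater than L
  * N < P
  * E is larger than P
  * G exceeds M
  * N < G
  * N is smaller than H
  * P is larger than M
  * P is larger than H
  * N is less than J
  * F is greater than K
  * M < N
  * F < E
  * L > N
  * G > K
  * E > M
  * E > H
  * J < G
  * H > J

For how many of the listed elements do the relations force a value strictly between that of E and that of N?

The relations place N below E. An element lies strictly between them when it is forced above N and also forced below E.
Above N: {J, L, H, P, G}. Below E: {K, M, J, H, F, P}.
Intersection: {J, H, P} — 3.

3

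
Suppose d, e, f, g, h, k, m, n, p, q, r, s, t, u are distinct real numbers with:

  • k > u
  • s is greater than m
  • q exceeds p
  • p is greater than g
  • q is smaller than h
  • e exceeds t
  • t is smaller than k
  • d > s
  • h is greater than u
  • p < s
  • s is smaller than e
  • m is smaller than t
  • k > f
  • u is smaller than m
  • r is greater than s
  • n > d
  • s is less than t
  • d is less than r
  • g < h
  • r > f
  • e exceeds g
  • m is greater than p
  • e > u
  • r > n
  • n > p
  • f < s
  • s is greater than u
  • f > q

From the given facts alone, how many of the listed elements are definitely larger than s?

Directly above s: t, e, d, r.
One step further: k, n (6 so far).
Nothing else is reachable above s; 6 in all.

6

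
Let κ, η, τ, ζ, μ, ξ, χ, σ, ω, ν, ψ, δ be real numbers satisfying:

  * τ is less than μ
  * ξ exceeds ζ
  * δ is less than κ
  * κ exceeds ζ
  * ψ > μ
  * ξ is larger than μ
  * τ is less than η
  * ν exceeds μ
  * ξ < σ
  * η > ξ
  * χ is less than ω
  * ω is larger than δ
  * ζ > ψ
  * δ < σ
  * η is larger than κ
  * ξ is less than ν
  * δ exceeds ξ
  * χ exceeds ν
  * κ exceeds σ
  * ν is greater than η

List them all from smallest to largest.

τ < μ < ψ < ζ < ξ < δ < σ < κ < η < ν < χ < ω

The consecutive links are each given: τ < μ; μ < ψ; ψ < ζ; ζ < ξ; ξ < δ; δ < σ; σ < κ; κ < η; η < ν; ν < χ; χ < ω.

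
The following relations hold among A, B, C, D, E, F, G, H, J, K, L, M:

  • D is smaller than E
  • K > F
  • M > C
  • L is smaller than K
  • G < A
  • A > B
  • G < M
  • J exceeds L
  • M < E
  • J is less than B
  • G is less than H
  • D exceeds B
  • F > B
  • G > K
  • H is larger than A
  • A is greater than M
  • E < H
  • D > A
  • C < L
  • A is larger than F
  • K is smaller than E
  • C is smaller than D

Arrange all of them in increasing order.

C < L < J < B < F < K < G < M < A < D < E < H

Each adjacent pair is fixed by a given relation: C < L; L < J; J < B; B < F; F < K; K < G; G < M; M < A; A < D; D < E; E < H. Chaining them end to end gives the full order.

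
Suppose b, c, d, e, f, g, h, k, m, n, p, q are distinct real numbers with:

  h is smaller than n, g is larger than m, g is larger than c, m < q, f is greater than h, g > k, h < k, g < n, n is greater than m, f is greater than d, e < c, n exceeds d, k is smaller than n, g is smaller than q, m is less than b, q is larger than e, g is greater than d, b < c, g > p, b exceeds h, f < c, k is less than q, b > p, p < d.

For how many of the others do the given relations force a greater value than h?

7

Directly above h: f, b, k, n.
One step further: c, g, q (7 so far).
Nothing else is reachable above h; 7 in all.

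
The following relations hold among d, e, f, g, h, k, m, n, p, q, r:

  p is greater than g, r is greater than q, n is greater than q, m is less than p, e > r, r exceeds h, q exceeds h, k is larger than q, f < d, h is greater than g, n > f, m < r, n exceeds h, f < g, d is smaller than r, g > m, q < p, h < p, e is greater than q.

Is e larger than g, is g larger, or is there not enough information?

g < h < q < r < e, by transitivity through h, q, r.
So e is larger.

e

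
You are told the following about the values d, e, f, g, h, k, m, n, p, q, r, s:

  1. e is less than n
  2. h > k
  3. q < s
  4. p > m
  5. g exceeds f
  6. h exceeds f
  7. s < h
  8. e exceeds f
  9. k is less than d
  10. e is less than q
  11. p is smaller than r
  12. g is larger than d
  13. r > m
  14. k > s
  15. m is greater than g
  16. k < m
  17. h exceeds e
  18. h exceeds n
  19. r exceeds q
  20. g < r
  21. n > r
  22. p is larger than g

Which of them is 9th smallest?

p

Piecing the relations together gives one ordering: f < e < q < s < k < d < g < m < p < r < n < h.
Counting 9 from the smallest end gives p.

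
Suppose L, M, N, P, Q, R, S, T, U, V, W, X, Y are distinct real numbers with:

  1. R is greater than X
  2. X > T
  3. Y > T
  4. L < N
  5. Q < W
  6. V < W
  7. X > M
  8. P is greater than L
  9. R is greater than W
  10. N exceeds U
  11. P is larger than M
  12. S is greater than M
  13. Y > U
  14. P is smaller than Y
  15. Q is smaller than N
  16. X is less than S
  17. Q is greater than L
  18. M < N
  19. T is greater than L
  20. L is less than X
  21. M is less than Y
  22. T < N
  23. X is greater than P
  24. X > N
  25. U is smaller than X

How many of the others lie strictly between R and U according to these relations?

2

Chaining upward from U reaches: N, X, Y, S.
Chaining downward from R reaches: M, V, L, T, P, Q, N, W, X.
Strictly between U and R are those in both lists: N, X — 2 elements.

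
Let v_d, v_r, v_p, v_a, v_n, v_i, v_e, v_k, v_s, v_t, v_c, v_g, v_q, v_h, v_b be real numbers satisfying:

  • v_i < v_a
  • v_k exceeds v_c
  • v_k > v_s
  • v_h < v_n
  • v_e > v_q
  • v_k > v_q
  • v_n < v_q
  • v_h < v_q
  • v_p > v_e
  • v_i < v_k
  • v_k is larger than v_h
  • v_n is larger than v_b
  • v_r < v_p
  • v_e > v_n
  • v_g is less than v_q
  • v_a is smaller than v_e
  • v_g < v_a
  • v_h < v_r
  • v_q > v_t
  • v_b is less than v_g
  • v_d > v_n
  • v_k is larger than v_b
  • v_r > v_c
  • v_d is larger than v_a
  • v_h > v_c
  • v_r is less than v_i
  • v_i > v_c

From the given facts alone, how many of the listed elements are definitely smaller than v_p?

11

The elements the relations force below v_p are v_c, v_h, v_b, v_g, v_r, v_n, v_i, v_a, v_t, v_q, v_e — no chain reaches any other.
That is 11.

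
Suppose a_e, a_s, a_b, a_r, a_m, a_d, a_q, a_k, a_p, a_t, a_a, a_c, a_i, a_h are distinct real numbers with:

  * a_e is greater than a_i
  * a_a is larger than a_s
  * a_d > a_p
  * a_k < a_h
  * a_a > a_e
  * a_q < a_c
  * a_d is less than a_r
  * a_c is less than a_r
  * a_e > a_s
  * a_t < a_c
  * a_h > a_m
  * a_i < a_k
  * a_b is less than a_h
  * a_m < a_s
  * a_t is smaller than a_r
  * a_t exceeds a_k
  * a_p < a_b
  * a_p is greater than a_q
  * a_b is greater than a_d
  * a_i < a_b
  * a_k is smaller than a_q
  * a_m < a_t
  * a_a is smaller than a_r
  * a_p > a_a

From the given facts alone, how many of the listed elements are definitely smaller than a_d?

The elements the relations force below a_d are a_m, a_i, a_s, a_k, a_e, a_q, a_a, a_p — no chain reaches any other.
That is 8.

8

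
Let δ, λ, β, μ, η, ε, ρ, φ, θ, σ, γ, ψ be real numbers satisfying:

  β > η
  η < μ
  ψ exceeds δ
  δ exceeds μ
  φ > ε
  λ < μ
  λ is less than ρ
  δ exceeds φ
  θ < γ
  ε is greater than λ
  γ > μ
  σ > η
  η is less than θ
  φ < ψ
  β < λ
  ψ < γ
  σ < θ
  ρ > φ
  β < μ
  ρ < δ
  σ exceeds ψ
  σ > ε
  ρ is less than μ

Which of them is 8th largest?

Chaining the given pairs: η < β < λ < ε < φ < ρ < μ < δ < ψ < σ < θ < γ.
Counting 8 from the largest end gives φ.

φ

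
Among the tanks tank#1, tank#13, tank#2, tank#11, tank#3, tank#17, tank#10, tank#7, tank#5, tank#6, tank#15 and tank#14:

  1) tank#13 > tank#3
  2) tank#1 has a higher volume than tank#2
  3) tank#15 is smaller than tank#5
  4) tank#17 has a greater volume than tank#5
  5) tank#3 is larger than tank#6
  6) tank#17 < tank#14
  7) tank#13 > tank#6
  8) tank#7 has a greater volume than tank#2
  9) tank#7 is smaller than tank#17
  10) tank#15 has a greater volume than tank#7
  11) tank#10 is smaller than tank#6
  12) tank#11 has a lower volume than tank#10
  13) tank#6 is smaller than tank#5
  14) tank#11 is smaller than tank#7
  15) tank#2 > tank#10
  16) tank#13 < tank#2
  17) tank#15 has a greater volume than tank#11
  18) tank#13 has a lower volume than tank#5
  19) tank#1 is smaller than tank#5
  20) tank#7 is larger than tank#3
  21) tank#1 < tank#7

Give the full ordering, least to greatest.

Each adjacent pair is fixed by a given relation: tank#11 < tank#10; tank#10 < tank#6; tank#6 < tank#3; tank#3 < tank#13; tank#13 < tank#2; tank#2 < tank#1; tank#1 < tank#7; tank#7 < tank#15; tank#15 < tank#5; tank#5 < tank#17; tank#17 < tank#14. Chaining them end to end gives the full order.

tank#11 < tank#10 < tank#6 < tank#3 < tank#13 < tank#2 < tank#1 < tank#7 < tank#15 < tank#5 < tank#17 < tank#14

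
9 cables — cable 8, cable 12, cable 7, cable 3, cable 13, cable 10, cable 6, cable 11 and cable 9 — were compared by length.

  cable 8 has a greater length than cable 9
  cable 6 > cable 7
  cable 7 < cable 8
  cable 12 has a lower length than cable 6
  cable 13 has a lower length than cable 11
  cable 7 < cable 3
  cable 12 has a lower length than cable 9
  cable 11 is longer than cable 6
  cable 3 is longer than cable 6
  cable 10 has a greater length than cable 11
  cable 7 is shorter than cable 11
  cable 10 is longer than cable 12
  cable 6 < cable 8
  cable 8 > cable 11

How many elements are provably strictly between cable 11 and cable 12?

1

The relations place cable 12 below cable 11. An element lies strictly between them when it is forced above cable 12 and also forced below cable 11.
Above cable 12: {cable 6, cable 9, cable 8, cable 3, cable 10}. Below cable 11: {cable 13, cable 7, cable 6}.
Intersection: {cable 6} — 1.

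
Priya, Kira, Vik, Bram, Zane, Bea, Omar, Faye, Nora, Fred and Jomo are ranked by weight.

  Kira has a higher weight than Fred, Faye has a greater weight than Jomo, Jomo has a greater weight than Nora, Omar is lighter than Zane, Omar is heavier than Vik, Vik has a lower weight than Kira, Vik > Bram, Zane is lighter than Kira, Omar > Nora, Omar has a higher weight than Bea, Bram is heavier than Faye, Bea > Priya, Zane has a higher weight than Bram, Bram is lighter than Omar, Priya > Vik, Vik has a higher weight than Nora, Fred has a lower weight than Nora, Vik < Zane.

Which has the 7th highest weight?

Bram

Chaining the given pairs: Fred < Nora < Jomo < Faye < Bram < Vik < Priya < Bea < Omar < Zane < Kira.
Counting 7 from the largest end gives Bram.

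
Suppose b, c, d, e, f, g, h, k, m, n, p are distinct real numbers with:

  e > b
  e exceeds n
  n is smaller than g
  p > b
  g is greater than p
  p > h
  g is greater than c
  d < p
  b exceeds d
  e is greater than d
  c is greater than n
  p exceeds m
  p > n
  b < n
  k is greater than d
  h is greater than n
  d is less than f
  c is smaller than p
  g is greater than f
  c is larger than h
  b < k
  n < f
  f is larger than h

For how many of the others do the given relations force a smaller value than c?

Directly below c: n, h.
One step further: b (3 so far).
One step further: d (4 so far).
No other element is forced below c by the given relations, so the count is 4.

4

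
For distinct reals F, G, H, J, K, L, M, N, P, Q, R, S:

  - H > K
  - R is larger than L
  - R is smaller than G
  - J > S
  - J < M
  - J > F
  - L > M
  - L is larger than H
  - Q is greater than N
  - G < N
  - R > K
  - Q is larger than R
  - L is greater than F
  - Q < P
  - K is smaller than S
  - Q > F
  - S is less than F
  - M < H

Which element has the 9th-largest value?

J

Piecing the relations together gives one ordering: K < S < F < J < M < H < L < R < G < N < Q < P.
The 9th largest is J.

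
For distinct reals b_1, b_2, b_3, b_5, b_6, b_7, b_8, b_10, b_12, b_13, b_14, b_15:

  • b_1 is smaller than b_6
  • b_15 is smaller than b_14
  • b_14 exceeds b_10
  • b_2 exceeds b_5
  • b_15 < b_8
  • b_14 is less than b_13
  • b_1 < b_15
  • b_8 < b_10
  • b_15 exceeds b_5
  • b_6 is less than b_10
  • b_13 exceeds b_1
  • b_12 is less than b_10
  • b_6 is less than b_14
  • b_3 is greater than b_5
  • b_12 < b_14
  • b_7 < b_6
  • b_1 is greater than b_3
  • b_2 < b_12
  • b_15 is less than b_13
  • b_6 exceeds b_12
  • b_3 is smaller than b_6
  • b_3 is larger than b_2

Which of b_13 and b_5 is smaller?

b_5

Link the given pairs in sequence: b_5 < b_3; b_3 < b_1; b_1 < b_6; b_6 < b_10; b_10 < b_14; b_14 < b_13.
Together: b_5 < b_3 < b_1 < b_6 < b_10 < b_14 < b_13.
So b_5 < b_13; b_5 is the smaller of the two.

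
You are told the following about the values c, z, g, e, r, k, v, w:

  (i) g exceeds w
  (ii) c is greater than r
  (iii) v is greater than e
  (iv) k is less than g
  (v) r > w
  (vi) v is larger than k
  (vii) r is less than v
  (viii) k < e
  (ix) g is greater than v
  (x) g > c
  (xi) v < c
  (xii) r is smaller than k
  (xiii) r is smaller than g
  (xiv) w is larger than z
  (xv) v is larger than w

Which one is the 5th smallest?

e

Piecing the relations together gives one ordering: z < w < r < k < e < v < c < g.
Counting 5 from the smallest end gives e.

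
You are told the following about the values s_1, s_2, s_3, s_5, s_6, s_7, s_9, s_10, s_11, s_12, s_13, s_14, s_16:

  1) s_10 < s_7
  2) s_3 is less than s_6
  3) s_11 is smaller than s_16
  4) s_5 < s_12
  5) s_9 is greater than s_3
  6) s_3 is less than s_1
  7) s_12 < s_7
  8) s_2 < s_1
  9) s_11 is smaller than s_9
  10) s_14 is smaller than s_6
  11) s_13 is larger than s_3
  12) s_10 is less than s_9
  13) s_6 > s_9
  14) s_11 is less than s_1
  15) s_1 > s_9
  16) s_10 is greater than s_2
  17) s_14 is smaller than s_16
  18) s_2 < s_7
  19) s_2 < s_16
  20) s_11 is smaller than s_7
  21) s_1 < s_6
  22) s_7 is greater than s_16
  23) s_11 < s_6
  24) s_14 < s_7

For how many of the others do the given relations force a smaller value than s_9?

Directly below s_9: s_11, s_3, s_10.
One step further: s_2 (4 so far).
No other element is forced below s_9 by the given relations, so the count is 4.

4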